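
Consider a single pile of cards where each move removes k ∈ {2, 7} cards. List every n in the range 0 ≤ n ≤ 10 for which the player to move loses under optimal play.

0, 1, 4, 5, 9, 10

Grundy values for subtraction set {2, 7}:
g(0) = mex{} = 0
g(1) = mex{} = 0
g(2) = mex{0} = 1
g(3) = mex{0} = 1
g(4) = mex{1} = 0
g(5) = mex{1} = 0
g(6) = mex{0} = 1
g(7) = mex{0} = 1
g(8) = mex{0,1} = 2
g(9) = mex{1} = 0
g(10) = mex{1,2} = 0
The P-positions (g = 0) in 0..10 are 0, 1, 4, 5, 9, 10.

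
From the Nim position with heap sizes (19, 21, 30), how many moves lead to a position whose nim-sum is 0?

3

Nim-sum: 19 XOR 21 XOR 30 = 24.
The overall nim-sum is X = 24. A heap of size p has a winning move iff p XOR X < p (reduce it to p XOR X).
  19: 19 XOR 24 = 11 < 19 — winning move (to 11).
  21: 21 XOR 24 = 13 < 21 — winning move (to 13).
  30: 30 XOR 24 = 6 < 30 — winning move (to 6).
That gives 3 winning moves.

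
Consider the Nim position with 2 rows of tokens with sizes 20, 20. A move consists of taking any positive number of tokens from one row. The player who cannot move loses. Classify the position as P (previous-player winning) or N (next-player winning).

P-position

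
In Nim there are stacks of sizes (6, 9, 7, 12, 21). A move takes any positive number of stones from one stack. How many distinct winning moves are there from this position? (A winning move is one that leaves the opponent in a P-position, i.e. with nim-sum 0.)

Nim-sum: 6 ^ 9 ^ 7 ^ 12 ^ 21 = 17.
The overall nim-sum is X = 17. A stack of size p has a winning move iff p XOR X < p (reduce it to p XOR X).
  6: 6 XOR 17 = 23 ≥ 6 — no move.
  9: 9 XOR 17 = 24 ≥ 9 — no move.
  7: 7 XOR 17 = 22 ≥ 7 — no move.
  12: 12 XOR 17 = 29 ≥ 12 — no move.
  21: 21 XOR 17 = 4 < 21 — winning move (to 4).
That gives 1 winning move.

1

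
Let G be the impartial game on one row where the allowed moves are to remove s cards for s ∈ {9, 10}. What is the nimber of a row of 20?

0

Grundy values for subtraction set {9, 10}:
k:     0  1  2  3  4  5  6  7  8  9 10 11 12 13 14 15 16 17 18 19 20
g(k):  0  0  0  0  0  0  0  0  0  1  1  1  1  1  1  1  1  1  2  0  0
So g(20) = 0.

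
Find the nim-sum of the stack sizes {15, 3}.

12

Nim-sum: 15 ^ 3 = 12.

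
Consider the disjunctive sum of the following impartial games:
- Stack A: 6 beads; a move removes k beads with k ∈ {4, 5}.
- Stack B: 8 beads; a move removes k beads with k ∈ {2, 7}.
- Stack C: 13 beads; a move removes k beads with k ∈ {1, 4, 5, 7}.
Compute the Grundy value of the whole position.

0

For stack A, compute g(0), g(1), … with moves {4, 5}:
g(0) = mex{} = 0
g(1) = mex{} = 0
g(2) = mex{} = 0
g(3) = mex{} = 0
g(4) = mex{0} = 1
g(5) = mex{0} = 1
g(6) = mex{0} = 1
So g(6) = 1.
Build the Grundy sequence for stack B with g(k) = mex{g(k−s) : s ∈ {2, 7}, s ≤ k}:
g(0) = mex{} = 0
g(1) = mex{} = 0
g(2) = mex{0} = 1
g(3) = mex{0} = 1
g(4) = mex{1} = 0
g(5) = mex{1} = 0
g(6) = mex{0} = 1
g(7) = mex{0} = 1
g(8) = mex{0,1} = 2
So g(8) = 2.
Grundy values for stack C (subtraction set {1, 4, 5, 7}):
k:     0  1  2  3  4  5  6  7  8  9 10 11 12 13
g(k):  0  1  0  1  2  3  2  3  0  1  0  1  2  3
So g(13) = 3.
The value of a disjunctive sum is the nim-sum of the parts.
Combined value = 1 XOR 2 XOR 3 = 0.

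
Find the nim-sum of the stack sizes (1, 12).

13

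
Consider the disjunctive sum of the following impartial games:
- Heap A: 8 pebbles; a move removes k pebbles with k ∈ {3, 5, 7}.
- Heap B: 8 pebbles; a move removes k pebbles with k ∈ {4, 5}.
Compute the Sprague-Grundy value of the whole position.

0

Build the Grundy sequence for heap A with g(k) = mex{g(k−s) : s ∈ {3, 5, 7}, s ≤ k}:
k:     0  1  2  3  4  5  6  7  8
g(k):  0  0  0  1  1  1  2  2  2
So g(8) = 2.
Grundy values for heap B (subtraction set {4, 5}):
g(0) = mex{} = 0
g(1) = mex{} = 0
g(2) = mex{} = 0
g(3) = mex{} = 0
g(4) = mex{0} = 1
g(5) = mex{0} = 1
g(6) = mex{0} = 1
g(7) = mex{0} = 1
g(8) = mex{0,1} = 2
So g(8) = 2.
The value of a disjunctive sum is the nim-sum of the parts.
Combined value = 2 XOR 2 = 0.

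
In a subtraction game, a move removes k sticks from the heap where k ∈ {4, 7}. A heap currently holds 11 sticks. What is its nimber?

0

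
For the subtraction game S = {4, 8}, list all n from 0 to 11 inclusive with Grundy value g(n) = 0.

0, 1, 2, 3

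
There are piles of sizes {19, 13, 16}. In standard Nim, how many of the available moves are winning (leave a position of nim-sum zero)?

Nim-sum: 19 XOR 13 XOR 16 = 14.
The overall nim-sum is X = 14. A pile of size p has a winning move iff p XOR X < p (reduce it to p XOR X).
  19: 19 XOR 14 = 29 ≥ 19 — no move.
  13: 13 XOR 14 = 3 < 13 — winning move (to 3).
  16: 16 XOR 14 = 30 ≥ 16 — no move.
That gives 1 winning move.

1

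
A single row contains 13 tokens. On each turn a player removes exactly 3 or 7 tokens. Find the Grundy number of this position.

Build the Grundy sequence with g(k) = mex{g(k−s) : s ∈ {3, 7}, s ≤ k}:
g(0) = mex{} = 0
g(1) = mex{} = 0
g(2) = mex{} = 0
g(3) = mex{0} = 1
g(4) = mex{0} = 1
g(5) = mex{0} = 1
g(6) = mex{1} = 0
g(7) = mex{0,1} = 2
g(8) = mex{0,1} = 2
g(9) = mex{0} = 1
g(10) = mex{1,2} = 0
g(11) = mex{1,2} = 0
g(12) = mex{1} = 0
g(13) = mex{0} = 1
So g(13) = 1.

1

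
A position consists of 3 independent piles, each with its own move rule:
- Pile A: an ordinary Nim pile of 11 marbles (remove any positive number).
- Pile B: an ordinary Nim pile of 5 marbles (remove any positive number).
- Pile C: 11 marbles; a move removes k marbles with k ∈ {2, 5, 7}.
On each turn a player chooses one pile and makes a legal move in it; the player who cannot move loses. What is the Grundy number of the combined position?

13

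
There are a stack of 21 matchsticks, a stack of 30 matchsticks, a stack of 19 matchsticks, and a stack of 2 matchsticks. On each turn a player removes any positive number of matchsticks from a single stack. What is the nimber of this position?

26

Compute the nim-sum pairwise:
21 XOR 30 = 11
11 XOR 19 = 24
24 XOR 2 = 26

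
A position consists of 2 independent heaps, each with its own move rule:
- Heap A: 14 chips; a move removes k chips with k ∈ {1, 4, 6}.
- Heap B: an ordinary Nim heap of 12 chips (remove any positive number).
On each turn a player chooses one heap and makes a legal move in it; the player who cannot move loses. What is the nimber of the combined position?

14

For heap A, compute g(0), g(1), … with moves {1, 4, 6}:
k:     0  1  2  3  4  5  6  7  8  9 10 11 12 13 14
g(k):  0  1  0  1  2  0  1  0  1  2  0  1  0  1  2
So g(14) = 2.
Heap B is a plain Nim heap of size 12, so its Grundy value is 12.
By the Sprague-Grundy theorem, the Grundy value of a sum of independent games is the XOR of the component values.
Combined value = 2 XOR 12 = 14.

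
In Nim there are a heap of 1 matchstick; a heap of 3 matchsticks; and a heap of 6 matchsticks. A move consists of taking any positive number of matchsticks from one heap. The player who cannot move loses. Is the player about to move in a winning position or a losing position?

Winning position

Compute the nim-sum pairwise:
1 ^ 3 = 2
2 ^ 6 = 4
The nim-sum is 4 ≠ 0, so this is an N-position: the player to move can win.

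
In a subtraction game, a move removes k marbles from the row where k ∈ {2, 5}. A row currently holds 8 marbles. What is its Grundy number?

Compute g(0), g(1), … for moves {2, 5}:
k:     0  1  2  3  4  5  6  7  8
g(k):  0  0  1  1  0  2  1  0  0
So g(8) = 0.

0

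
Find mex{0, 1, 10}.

2

The values 0, 1 are all present; 2 is the first non-negative integer missing from the set.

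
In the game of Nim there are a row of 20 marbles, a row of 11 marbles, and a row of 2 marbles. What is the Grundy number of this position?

29

Compute the nim-sum pairwise:
20 ^ 11 = 31
31 ^ 2 = 29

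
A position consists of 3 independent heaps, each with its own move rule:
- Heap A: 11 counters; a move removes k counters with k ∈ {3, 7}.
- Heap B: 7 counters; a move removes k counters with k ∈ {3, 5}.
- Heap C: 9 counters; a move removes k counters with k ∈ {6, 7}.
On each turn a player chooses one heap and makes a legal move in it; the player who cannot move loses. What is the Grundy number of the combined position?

3

Grundy values for heap A (subtraction set {3, 7}):
g(0) = mex{} = 0
g(1) = mex{} = 0
g(2) = mex{} = 0
g(3) = mex{0} = 1
g(4) = mex{0} = 1
g(5) = mex{0} = 1
g(6) = mex{1} = 0
g(7) = mex{0,1} = 2
g(8) = mex{0,1} = 2
g(9) = mex{0} = 1
g(10) = mex{1,2} = 0
g(11) = mex{1,2} = 0
So g(11) = 0.
Grundy values for heap B (subtraction set {3, 5}):
k:     0  1  2  3  4  5  6  7
g(k):  0  0  0  1  1  1  2  2
So g(7) = 2.
For heap C, compute g(0), g(1), … with moves {6, 7}:
k:     0  1  2  3  4  5  6  7  8  9
g(k):  0  0  0  0  0  0  1  1  1  1
So g(9) = 1.
The value of a disjunctive sum is the nim-sum of the parts.
Combined value = 0 ⊕ 2 ⊕ 1 = 3.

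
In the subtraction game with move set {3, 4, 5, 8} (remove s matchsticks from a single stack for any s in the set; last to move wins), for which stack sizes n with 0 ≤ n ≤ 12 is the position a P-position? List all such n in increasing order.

0, 1, 2, 11, 12

Compute g(0), g(1), … for moves {3, 4, 5, 8}:
k:     0  1  2  3  4  5  6  7  8  9 10 11 12
g(k):  0  0  0  1  1  1  2  2  2  3  3  0  0
The P-positions (g = 0) in 0..12 are 0, 1, 2, 11, 12.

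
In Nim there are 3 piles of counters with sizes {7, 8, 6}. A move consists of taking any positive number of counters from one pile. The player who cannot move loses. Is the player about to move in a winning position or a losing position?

In binary:
  0111  (7)
  1000  (8)
  0110  (6)
  ----
  1001  (9)
The nim-sum is 9 ≠ 0, so this is an N-position: the player to move can win.

Winning position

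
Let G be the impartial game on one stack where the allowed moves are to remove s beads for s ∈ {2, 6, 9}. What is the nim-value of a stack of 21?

1

Grundy values for subtraction set {2, 6, 9}:
k:     0  1  2  3  4  5  6  7  8  9 10 11 12 13 14 15 16 17 18 19 20 21
g(k):  0  0  1  1  0  0  1  1  0  2  1  3  0  2  1  0  0  1  1  0  0  1
So g(21) = 1.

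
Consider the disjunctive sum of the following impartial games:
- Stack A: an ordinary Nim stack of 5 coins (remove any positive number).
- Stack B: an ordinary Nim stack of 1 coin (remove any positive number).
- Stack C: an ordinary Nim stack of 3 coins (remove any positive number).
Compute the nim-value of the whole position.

Stack A is a plain Nim stack of size 5, so its Grundy value is 5.
Stack B is a plain Nim stack of size 1, so its Grundy value is 1.
Stack C is a plain Nim stack of size 3, so its Grundy value is 3.
By the Sprague-Grundy theorem, the Grundy value of a sum of independent games is the XOR of the component values.
Combined value = 5 XOR 1 XOR 3 = 7.

7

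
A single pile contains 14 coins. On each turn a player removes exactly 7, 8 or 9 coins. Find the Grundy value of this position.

Compute g(0), g(1), … for moves {7, 8, 9}:
k:     0  1  2  3  4  5  6  7  8  9 10 11 12 13 14
g(k):  0  0  0  0  0  0  0  1  1  1  1  1  1  1  2
So g(14) = 2.

2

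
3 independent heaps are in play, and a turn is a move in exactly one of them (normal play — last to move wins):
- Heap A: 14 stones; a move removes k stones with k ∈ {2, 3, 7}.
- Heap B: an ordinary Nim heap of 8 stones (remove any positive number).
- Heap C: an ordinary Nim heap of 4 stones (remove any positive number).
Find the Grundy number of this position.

For heap A, compute g(0), g(1), … with moves {2, 3, 7}:
k:     0  1  2  3  4  5  6  7  8  9 10 11 12 13 14
g(k):  0  0  1  1  2  0  0  1  1  2  0  0  1  1  2
So g(14) = 2.
Heap B is a plain Nim heap of size 8, so its Grundy value is 8.
Heap C is a plain Nim heap of size 4, so its Grundy value is 4.
By the Sprague-Grundy theorem, the Grundy value of a sum of independent games is the XOR of the component values.
Combined value = 2 XOR 8 XOR 4 = 14.

14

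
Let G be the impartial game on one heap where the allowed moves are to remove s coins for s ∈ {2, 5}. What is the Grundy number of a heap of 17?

Compute g(0), g(1), … for moves {2, 5}:
k:     0  1  2  3  4  5  6  7  8  9 10 11 12 13 14 15 16 17
g(k):  0  0  1  1  0  2  1  0  0  1  1  0  2  1  0  0  1  1
So g(17) = 1.

1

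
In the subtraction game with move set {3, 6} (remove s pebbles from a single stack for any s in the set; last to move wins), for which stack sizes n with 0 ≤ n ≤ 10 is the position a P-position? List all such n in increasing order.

0, 1, 2, 9, 10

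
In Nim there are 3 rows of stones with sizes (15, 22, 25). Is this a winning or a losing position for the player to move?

Write each in binary and XOR column by column:
  01111  (15)
  10110  (22)
  11001  (25)
  -----
  00000  (0)
The nim-sum is 0, so this is a P-position: the player to move is in a losing position under optimal play.

Losing position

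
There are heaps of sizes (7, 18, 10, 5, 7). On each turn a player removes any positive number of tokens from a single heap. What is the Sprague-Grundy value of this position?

Compute the nim-sum pairwise:
7 XOR 18 = 21
21 XOR 10 = 31
31 XOR 5 = 26
26 XOR 7 = 29

29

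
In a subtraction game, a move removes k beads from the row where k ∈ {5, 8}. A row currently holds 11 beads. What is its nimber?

2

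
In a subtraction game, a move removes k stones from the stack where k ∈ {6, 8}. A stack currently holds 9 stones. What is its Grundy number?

Build the Grundy sequence with g(k) = mex{g(k−s) : s ∈ {6, 8}, s ≤ k}:
g(0) = mex{} = 0
g(1) = mex{} = 0
g(2) = mex{} = 0
g(3) = mex{} = 0
g(4) = mex{} = 0
g(5) = mex{} = 0
g(6) = mex{0} = 1
g(7) = mex{0} = 1
g(8) = mex{0} = 1
g(9) = mex{0} = 1
So g(9) = 1.

1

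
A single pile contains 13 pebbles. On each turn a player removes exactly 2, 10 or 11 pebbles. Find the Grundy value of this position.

0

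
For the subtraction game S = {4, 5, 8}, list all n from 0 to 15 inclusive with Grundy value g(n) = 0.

Build the Grundy sequence with g(k) = mex{g(k−s) : s ∈ {4, 5, 8}, s ≤ k}:
k:     0  1  2  3  4  5  6  7  8  9 10 11 12 13 14 15
g(k):  0  0  0  0  1  1  1  1  2  2  2  2  0  0  0  0
The P-positions (g = 0) in 0..15 are 0, 1, 2, 3, 12, 13, 14, 15.

0, 1, 2, 3, 12, 13, 14, 15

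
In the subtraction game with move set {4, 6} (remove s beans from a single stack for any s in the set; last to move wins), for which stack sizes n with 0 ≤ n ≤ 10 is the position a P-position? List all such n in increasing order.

0, 1, 2, 3, 10

Build the Grundy sequence with g(k) = mex{g(k−s) : s ∈ {4, 6}, s ≤ k}:
k:     0  1  2  3  4  5  6  7  8  9 10
g(k):  0  0  0  0  1  1  1  1  2  2  0
The P-positions (g = 0) in 0..10 are 0, 1, 2, 3, 10.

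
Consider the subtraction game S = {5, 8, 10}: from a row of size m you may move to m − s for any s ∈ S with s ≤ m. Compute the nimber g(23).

1

Grundy values for subtraction set {5, 8, 10}:
k:     0  1  2  3  4  5  6  7  8  9 10 11 12 13 14 15 16 17 18 19 20 21 22 23
g(k):  0  0  0  0  0  1  1  1  1  1  2  2  2  2  2  0  0  0  0  0  1  1  1  1
So g(23) = 1.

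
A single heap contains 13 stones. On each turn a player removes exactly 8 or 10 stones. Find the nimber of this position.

Compute g(0), g(1), … for moves {8, 10}:
g(0) = mex{} = 0
g(1) = mex{} = 0
g(2) = mex{} = 0
g(3) = mex{} = 0
g(4) = mex{} = 0
g(5) = mex{} = 0
g(6) = mex{} = 0
g(7) = mex{} = 0
g(8) = mex{0} = 1
g(9) = mex{0} = 1
g(10) = mex{0} = 1
g(11) = mex{0} = 1
g(12) = mex{0} = 1
g(13) = mex{0} = 1
So g(13) = 1.

1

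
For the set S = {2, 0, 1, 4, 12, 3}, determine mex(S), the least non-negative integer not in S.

5

The values 0, 1, 2, 3, 4 are all present; 5 is the first non-negative integer missing from the set.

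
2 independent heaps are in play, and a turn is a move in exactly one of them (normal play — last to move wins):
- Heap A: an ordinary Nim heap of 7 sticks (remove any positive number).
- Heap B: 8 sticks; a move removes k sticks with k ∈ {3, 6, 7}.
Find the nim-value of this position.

Heap A is a plain Nim heap of size 7, so its Grundy value is 7.
Grundy values for heap B (subtraction set {3, 6, 7}):
g(0) = mex{} = 0
g(1) = mex{} = 0
g(2) = mex{} = 0
g(3) = mex{0} = 1
g(4) = mex{0} = 1
g(5) = mex{0} = 1
g(6) = mex{0,1} = 2
g(7) = mex{0,1} = 2
g(8) = mex{0,1} = 2
So g(8) = 2.
The value of a disjunctive sum is the nim-sum of the parts.
Combined value = 7 XOR 2 = 5.

5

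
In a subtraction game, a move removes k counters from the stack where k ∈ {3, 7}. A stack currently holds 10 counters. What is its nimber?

0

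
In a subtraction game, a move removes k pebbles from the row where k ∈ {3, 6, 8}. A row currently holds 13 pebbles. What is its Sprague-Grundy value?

0

Build the Grundy sequence with g(k) = mex{g(k−s) : s ∈ {3, 6, 8}, s ≤ k}:
g(0) = mex{} = 0
g(1) = mex{} = 0
g(2) = mex{} = 0
g(3) = mex{0} = 1
g(4) = mex{0} = 1
g(5) = mex{0} = 1
g(6) = mex{0,1} = 2
g(7) = mex{0,1} = 2
g(8) = mex{0,1} = 2
g(9) = mex{0,1,2} = 3
g(10) = mex{0,1,2} = 3
g(11) = mex{1,2} = 0
g(12) = mex{1,2,3} = 0
g(13) = mex{1,2,3} = 0
So g(13) = 0.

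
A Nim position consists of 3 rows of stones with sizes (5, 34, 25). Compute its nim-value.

Nim-sum: 5 XOR 34 XOR 25 = 62.

62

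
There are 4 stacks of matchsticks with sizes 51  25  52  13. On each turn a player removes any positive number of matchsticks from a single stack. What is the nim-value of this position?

Compute the nim-sum pairwise:
51 ⊕ 25 = 42
42 ⊕ 52 = 30
30 ⊕ 13 = 19

19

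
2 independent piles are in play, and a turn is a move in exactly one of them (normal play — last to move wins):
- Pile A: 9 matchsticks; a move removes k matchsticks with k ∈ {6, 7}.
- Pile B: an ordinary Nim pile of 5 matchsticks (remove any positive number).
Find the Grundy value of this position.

4

For pile A, compute g(0), g(1), … with moves {6, 7}:
g(0) = mex{} = 0
g(1) = mex{} = 0
g(2) = mex{} = 0
g(3) = mex{} = 0
g(4) = mex{} = 0
g(5) = mex{} = 0
g(6) = mex{0} = 1
g(7) = mex{0} = 1
g(8) = mex{0} = 1
g(9) = mex{0} = 1
So g(9) = 1.
Pile B is a plain Nim pile of size 5, so its Grundy value is 5.
The value of a disjunctive sum is the nim-sum of the parts.
Combined value = 1 XOR 5 = 4.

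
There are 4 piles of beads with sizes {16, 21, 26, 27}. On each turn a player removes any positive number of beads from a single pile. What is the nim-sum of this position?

4

Bitwise XOR of the heap sizes:
  10000  (16)
  10101  (21)
  11010  (26)
  11011  (27)
  -----
  00100  (4)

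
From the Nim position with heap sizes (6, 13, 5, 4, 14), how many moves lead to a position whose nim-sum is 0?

5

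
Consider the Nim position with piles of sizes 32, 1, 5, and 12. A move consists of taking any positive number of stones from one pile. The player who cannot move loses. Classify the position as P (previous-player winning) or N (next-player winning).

In binary:
  100000  (32)
  000001  (1)
  000101  (5)
  001100  (12)
  ------
  101000  (40)
The nim-sum is 40 ≠ 0, so this is an N-position: the player to move can win.

N-position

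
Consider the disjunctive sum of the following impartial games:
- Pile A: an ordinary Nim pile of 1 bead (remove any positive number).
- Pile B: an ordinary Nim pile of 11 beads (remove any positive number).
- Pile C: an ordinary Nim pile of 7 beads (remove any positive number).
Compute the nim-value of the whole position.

13

Pile A is a plain Nim pile of size 1, so its Grundy value is 1.
Pile B is a plain Nim pile of size 11, so its Grundy value is 11.
Pile C is a plain Nim pile of size 7, so its Grundy value is 7.
By the Sprague-Grundy theorem, the Grundy value of a sum of independent games is the XOR of the component values.
Combined value = 1 ⊕ 11 ⊕ 7 = 13.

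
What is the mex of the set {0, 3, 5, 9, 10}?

1

0 is in the set but 1 is not, so the mex is 1.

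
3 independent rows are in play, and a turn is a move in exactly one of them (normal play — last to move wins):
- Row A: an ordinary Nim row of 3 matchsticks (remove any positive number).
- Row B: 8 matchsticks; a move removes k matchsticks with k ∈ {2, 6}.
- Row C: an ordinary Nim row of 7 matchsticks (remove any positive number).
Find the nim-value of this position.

Row A is a plain Nim row of size 3, so its Grundy value is 3.
Build the Grundy sequence for row B with g(k) = mex{g(k−s) : s ∈ {2, 6}, s ≤ k}:
k:     0  1  2  3  4  5  6  7  8
g(k):  0  0  1  1  0  0  1  1  0
So g(8) = 0.
Row C is a plain Nim row of size 7, so its Grundy value is 7.
The value of a disjunctive sum is the nim-sum of the parts.
Combined value = 3 ⊕ 0 ⊕ 7 = 4.

4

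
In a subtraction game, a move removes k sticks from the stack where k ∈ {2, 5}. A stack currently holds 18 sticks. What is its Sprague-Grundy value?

0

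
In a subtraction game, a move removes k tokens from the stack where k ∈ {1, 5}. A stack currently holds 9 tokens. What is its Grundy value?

1

Build the Grundy sequence with g(k) = mex{g(k−s) : s ∈ {1, 5}, s ≤ k}:
g(0) = mex{} = 0
g(1) = mex{0} = 1
g(2) = mex{1} = 0
g(3) = mex{0} = 1
g(4) = mex{1} = 0
g(5) = mex{0} = 1
g(6) = mex{1} = 0
g(7) = mex{0} = 1
g(8) = mex{1} = 0
g(9) = mex{0} = 1
So g(9) = 1.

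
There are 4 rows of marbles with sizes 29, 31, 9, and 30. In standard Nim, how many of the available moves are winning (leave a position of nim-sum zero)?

3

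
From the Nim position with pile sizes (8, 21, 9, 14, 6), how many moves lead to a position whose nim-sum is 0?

1

Nim-sum: 8 ^ 21 ^ 9 ^ 14 ^ 6 = 28.
The overall nim-sum is X = 28. A pile of size p has a winning move iff p XOR X < p (reduce it to p XOR X).
  8: 8 XOR 28 = 20 ≥ 8 — no move.
  21: 21 XOR 28 = 9 < 21 — winning move (to 9).
  9: 9 XOR 28 = 21 ≥ 9 — no move.
  14: 14 XOR 28 = 18 ≥ 14 — no move.
  6: 6 XOR 28 = 26 ≥ 6 — no move.
That gives 1 winning move.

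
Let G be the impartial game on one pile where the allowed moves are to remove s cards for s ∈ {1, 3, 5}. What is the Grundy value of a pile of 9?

1

Grundy values for subtraction set {1, 3, 5}:
g(0) = mex{} = 0
g(1) = mex{0} = 1
g(2) = mex{1} = 0
g(3) = mex{0} = 1
g(4) = mex{1} = 0
g(5) = mex{0} = 1
g(6) = mex{1} = 0
g(7) = mex{0} = 1
g(8) = mex{1} = 0
g(9) = mex{0} = 1
So g(9) = 1.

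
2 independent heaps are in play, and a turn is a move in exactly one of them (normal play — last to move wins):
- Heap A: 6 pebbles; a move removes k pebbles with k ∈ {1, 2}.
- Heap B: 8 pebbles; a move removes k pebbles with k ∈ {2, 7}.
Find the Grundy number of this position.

2

For heap A, compute g(0), g(1), … with moves {1, 2}:
g(0) = mex{} = 0
g(1) = mex{0} = 1
g(2) = mex{0,1} = 2
g(3) = mex{1,2} = 0
g(4) = mex{0,2} = 1
g(5) = mex{0,1} = 2
g(6) = mex{1,2} = 0
So g(6) = 0.
Build the Grundy sequence for heap B with g(k) = mex{g(k−s) : s ∈ {2, 7}, s ≤ k}:
g(0) = mex{} = 0
g(1) = mex{} = 0
g(2) = mex{0} = 1
g(3) = mex{0} = 1
g(4) = mex{1} = 0
g(5) = mex{1} = 0
g(6) = mex{0} = 1
g(7) = mex{0} = 1
g(8) = mex{0,1} = 2
So g(8) = 2.
By the Sprague-Grundy theorem, the Grundy value of a sum of independent games is the XOR of the component values.
Combined value = 0 XOR 2 = 2.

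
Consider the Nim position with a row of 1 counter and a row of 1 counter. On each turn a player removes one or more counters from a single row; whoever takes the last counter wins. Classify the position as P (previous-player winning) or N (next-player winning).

P-position

Nim-sum: 1 XOR 1 = 0.
The nim-sum is 0, so this is a P-position: the player to move is in a losing position under optimal play.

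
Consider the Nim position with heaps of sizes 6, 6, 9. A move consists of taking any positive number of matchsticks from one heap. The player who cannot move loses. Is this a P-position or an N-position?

Nim-sum: 6 ^ 6 ^ 9 = 9.
The nim-sum is 9 ≠ 0, so this is an N-position: the player to move can win.

N-position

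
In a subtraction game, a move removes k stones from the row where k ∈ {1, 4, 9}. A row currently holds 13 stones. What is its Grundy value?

1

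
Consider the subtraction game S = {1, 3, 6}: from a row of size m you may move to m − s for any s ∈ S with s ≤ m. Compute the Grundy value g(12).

1

Grundy values for subtraction set {1, 3, 6}:
g(0) = mex{} = 0
g(1) = mex{0} = 1
g(2) = mex{1} = 0
g(3) = mex{0} = 1
g(4) = mex{1} = 0
g(5) = mex{0} = 1
g(6) = mex{0,1} = 2
g(7) = mex{0,1,2} = 3
g(8) = mex{0,1,3} = 2
g(9) = mex{1,2} = 0
g(10) = mex{0,3} = 1
g(11) = mex{1,2} = 0
g(12) = mex{0,2} = 1
So g(12) = 1.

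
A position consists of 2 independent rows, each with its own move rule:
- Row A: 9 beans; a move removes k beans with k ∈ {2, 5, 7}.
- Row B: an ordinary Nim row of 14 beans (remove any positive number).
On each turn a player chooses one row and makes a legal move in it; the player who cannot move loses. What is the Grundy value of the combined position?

12

Grundy values for row A (subtraction set {2, 5, 7}):
g(0) = mex{} = 0
g(1) = mex{} = 0
g(2) = mex{0} = 1
g(3) = mex{0} = 1
g(4) = mex{1} = 0
g(5) = mex{0,1} = 2
g(6) = mex{0} = 1
g(7) = mex{0,1,2} = 3
g(8) = mex{0,1} = 2
g(9) = mex{0,1,3} = 2
So g(9) = 2.
Row B is a plain Nim row of size 14, so its Grundy value is 14.
The value of a disjunctive sum is the nim-sum of the parts.
Combined value = 2 ⊕ 14 = 12.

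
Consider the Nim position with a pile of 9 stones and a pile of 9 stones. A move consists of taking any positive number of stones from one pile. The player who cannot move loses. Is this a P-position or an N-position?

Bitwise XOR of the heap sizes:
  1001  (9)
  1001  (9)
  ----
  0000  (0)
The nim-sum is 0, so this is a P-position: the player to move is in a losing position under optimal play.

P-position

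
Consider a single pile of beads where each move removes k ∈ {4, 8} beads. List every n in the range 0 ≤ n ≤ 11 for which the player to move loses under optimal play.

0, 1, 2, 3

Grundy values for subtraction set {4, 8}:
k:     0  1  2  3  4  5  6  7  8  9 10 11
g(k):  0  0  0  0  1  1  1  1  2  2  2  2
The P-positions (g = 0) in 0..11 are 0, 1, 2, 3.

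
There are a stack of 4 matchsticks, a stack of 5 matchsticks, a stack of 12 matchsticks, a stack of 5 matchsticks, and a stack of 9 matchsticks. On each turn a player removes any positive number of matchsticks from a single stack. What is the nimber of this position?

1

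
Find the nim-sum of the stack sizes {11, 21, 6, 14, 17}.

7

Bitwise XOR of the heap sizes:
  01011  (11)
  10101  (21)
  00110  (6)
  01110  (14)
  10001  (17)
  -----
  00111  (7)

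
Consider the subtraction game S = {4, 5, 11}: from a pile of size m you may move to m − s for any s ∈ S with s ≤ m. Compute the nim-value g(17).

0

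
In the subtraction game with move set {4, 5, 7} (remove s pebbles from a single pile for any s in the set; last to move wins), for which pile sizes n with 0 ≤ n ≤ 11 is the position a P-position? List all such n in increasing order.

0, 1, 2, 3, 11

Build the Grundy sequence with g(k) = mex{g(k−s) : s ∈ {4, 5, 7}, s ≤ k}:
k:     0  1  2  3  4  5  6  7  8  9 10 11
g(k):  0  0  0  0  1  1  1  1  2  2  2  0
The P-positions (g = 0) in 0..11 are 0, 1, 2, 3, 11.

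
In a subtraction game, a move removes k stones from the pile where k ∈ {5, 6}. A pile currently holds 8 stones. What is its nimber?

1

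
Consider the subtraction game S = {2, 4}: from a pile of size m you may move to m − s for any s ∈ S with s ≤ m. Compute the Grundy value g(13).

0

Grundy values for subtraction set {2, 4}:
g(0) = mex{} = 0
g(1) = mex{} = 0
g(2) = mex{0} = 1
g(3) = mex{0} = 1
g(4) = mex{0,1} = 2
g(5) = mex{0,1} = 2
g(6) = mex{1,2} = 0
g(7) = mex{1,2} = 0
g(8) = mex{0,2} = 1
g(9) = mex{0,2} = 1
g(10) = mex{0,1} = 2
g(11) = mex{0,1} = 2
g(12) = mex{1,2} = 0
g(13) = mex{1,2} = 0
So g(13) = 0.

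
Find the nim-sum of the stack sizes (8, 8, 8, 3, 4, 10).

In binary:
  1000  (8)
  1000  (8)
  1000  (8)
  0011  (3)
  0100  (4)
  1010  (10)
  ----
  0101  (5)

5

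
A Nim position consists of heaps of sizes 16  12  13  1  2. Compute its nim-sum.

18

Compute the nim-sum pairwise:
16 ^ 12 = 28
28 ^ 13 = 17
17 ^ 1 = 16
16 ^ 2 = 18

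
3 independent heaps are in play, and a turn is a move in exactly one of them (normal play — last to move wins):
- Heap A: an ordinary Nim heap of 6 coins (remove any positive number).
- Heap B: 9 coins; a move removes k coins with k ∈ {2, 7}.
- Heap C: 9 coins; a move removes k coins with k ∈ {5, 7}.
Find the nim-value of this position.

7

Heap A is a plain Nim heap of size 6, so its Grundy value is 6.
Grundy values for heap B (subtraction set {2, 7}):
g(0) = mex{} = 0
g(1) = mex{} = 0
g(2) = mex{0} = 1
g(3) = mex{0} = 1
g(4) = mex{1} = 0
g(5) = mex{1} = 0
g(6) = mex{0} = 1
g(7) = mex{0} = 1
g(8) = mex{0,1} = 2
g(9) = mex{1} = 0
So g(9) = 0.
For heap C, compute g(0), g(1), … with moves {5, 7}:
g(0) = mex{} = 0
g(1) = mex{} = 0
g(2) = mex{} = 0
g(3) = mex{} = 0
g(4) = mex{} = 0
g(5) = mex{0} = 1
g(6) = mex{0} = 1
g(7) = mex{0} = 1
g(8) = mex{0} = 1
g(9) = mex{0} = 1
So g(9) = 1.
By the Sprague-Grundy theorem, the Grundy value of a sum of independent games is the XOR of the component values.
Combined value = 6 XOR 0 XOR 1 = 7.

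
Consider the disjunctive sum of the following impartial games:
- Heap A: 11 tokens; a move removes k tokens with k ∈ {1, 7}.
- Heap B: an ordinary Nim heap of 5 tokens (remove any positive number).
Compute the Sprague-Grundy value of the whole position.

4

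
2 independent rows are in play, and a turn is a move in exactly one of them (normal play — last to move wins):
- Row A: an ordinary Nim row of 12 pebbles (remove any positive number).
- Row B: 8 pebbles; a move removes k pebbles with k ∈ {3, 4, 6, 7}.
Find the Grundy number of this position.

14

Row A is a plain Nim row of size 12, so its Grundy value is 12.
For row B, compute g(0), g(1), … with moves {3, 4, 6, 7}:
k:     0  1  2  3  4  5  6  7  8
g(k):  0  0  0  1  1  1  2  2  2
So g(8) = 2.
By the Sprague-Grundy theorem, the Grundy value of a sum of independent games is the XOR of the component values.
Combined value = 12 ⊕ 2 = 14.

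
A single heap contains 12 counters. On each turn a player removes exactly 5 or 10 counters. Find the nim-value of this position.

Grundy values for subtraction set {5, 10}:
g(0) = mex{} = 0
g(1) = mex{} = 0
g(2) = mex{} = 0
g(3) = mex{} = 0
g(4) = mex{} = 0
g(5) = mex{0} = 1
g(6) = mex{0} = 1
g(7) = mex{0} = 1
g(8) = mex{0} = 1
g(9) = mex{0} = 1
g(10) = mex{0,1} = 2
g(11) = mex{0,1} = 2
g(12) = mex{0,1} = 2
So g(12) = 2.

2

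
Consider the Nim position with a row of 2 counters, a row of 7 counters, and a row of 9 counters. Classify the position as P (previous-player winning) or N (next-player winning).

N-position

Write each in binary and XOR column by column:
  0010  (2)
  0111  (7)
  1001  (9)
  ----
  1100  (12)
The nim-sum is 12 ≠ 0, so this is an N-position: the player to move can win.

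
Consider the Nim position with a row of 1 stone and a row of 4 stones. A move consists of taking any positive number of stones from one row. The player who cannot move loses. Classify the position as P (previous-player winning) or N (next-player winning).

Write each in binary and XOR column by column:
  001  (1)
  100  (4)
  ---
  101  (5)
The nim-sum is 5 ≠ 0, so this is an N-position: the player to move can win.

N-position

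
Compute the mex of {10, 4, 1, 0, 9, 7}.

2

The values 0, 1 are all present; 2 is the first non-negative integer missing from the set.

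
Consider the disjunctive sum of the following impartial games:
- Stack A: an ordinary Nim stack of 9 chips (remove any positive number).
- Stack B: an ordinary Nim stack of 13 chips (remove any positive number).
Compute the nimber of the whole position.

4

Stack A is a plain Nim stack of size 9, so its Grundy value is 9.
Stack B is a plain Nim stack of size 13, so its Grundy value is 13.
The value of a disjunctive sum is the nim-sum of the parts.
Combined value = 9 XOR 13 = 4.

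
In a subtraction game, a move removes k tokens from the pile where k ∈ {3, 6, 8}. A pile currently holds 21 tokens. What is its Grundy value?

3

Compute g(0), g(1), … for moves {3, 6, 8}:
k:     0  1  2  3  4  5  6  7  8  9 10 11 12 13 14 15 16 17 18 19 20 21
g(k):  0  0  0  1  1  1  2  2  2  3  3  0  0  0  1  1  1  2  2  2  3  3
So g(21) = 3.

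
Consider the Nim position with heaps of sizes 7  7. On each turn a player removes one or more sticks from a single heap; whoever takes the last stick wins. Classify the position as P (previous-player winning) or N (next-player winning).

P-position

Nim-sum: 7 XOR 7 = 0.
The nim-sum is 0, so this is a P-position: the player to move is in a losing position under optimal play.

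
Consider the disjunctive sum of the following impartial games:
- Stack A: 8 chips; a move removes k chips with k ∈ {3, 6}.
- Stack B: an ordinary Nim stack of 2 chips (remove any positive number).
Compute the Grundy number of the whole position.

Grundy values for stack A (subtraction set {3, 6}):
k:     0  1  2  3  4  5  6  7  8
g(k):  0  0  0  1  1  1  2  2  2
So g(8) = 2.
Stack B is a plain Nim stack of size 2, so its Grundy value is 2.
By the Sprague-Grundy theorem, the Grundy value of a sum of independent games is the XOR of the component values.
Combined value = 2 ⊕ 2 = 0.

0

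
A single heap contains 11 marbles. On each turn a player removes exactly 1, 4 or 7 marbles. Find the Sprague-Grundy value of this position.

Build the Grundy sequence with g(k) = mex{g(k−s) : s ∈ {1, 4, 7}, s ≤ k}:
g(0) = mex{} = 0
g(1) = mex{0} = 1
g(2) = mex{1} = 0
g(3) = mex{0} = 1
g(4) = mex{0,1} = 2
g(5) = mex{1,2} = 0
g(6) = mex{0} = 1
g(7) = mex{0,1} = 2
g(8) = mex{1,2} = 0
g(9) = mex{0} = 1
g(10) = mex{1} = 0
g(11) = mex{0,2} = 1
So g(11) = 1.

1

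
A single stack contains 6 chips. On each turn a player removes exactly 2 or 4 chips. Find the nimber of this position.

Grundy values for subtraction set {2, 4}:
g(0) = mex{} = 0
g(1) = mex{} = 0
g(2) = mex{0} = 1
g(3) = mex{0} = 1
g(4) = mex{0,1} = 2
g(5) = mex{0,1} = 2
g(6) = mex{1,2} = 0
So g(6) = 0.

0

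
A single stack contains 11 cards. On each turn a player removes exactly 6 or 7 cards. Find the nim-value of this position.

1

Build the Grundy sequence with g(k) = mex{g(k−s) : s ∈ {6, 7}, s ≤ k}:
g(0) = mex{} = 0
g(1) = mex{} = 0
g(2) = mex{} = 0
g(3) = mex{} = 0
g(4) = mex{} = 0
g(5) = mex{} = 0
g(6) = mex{0} = 1
g(7) = mex{0} = 1
g(8) = mex{0} = 1
g(9) = mex{0} = 1
g(10) = mex{0} = 1
g(11) = mex{0} = 1
So g(11) = 1.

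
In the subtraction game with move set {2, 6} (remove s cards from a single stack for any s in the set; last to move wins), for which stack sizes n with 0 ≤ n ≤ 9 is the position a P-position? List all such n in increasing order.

0, 1, 4, 5, 8, 9

Build the Grundy sequence with g(k) = mex{g(k−s) : s ∈ {2, 6}, s ≤ k}:
k:     0  1  2  3  4  5  6  7  8  9
g(k):  0  0  1  1  0  0  1  1  0  0
The P-positions (g = 0) in 0..9 are 0, 1, 4, 5, 8, 9.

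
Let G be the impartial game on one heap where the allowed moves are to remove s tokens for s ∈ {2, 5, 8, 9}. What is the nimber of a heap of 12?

Grundy values for subtraction set {2, 5, 8, 9}:
k:     0  1  2  3  4  5  6  7  8  9 10 11 12
g(k):  0  0  1  1  0  2  1  0  2  1  3  0  2
So g(12) = 2.

2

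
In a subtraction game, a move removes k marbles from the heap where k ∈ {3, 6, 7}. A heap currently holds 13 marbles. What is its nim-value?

Grundy values for subtraction set {3, 6, 7}:
k:     0  1  2  3  4  5  6  7  8  9 10 11 12 13
g(k):  0  0  0  1  1  1  2  2  2  3  0  0  0  1
So g(13) = 1.

1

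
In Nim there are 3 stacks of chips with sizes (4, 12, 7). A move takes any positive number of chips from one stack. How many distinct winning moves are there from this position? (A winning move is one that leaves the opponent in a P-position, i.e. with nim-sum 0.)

Bitwise XOR of the heap sizes:
  0100  (4)
  1100  (12)
  0111  (7)
  ----
  1111  (15)
The overall nim-sum is X = 15. A stack of size p has a winning move iff p XOR X < p (reduce it to p XOR X).
  4: 4 XOR 15 = 11 ≥ 4 — no move.
  12: 12 XOR 15 = 3 < 12 — winning move (to 3).
  7: 7 XOR 15 = 8 ≥ 7 — no move.
That gives 1 winning move.

1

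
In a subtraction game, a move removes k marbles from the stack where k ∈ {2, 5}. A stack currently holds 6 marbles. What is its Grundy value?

Build the Grundy sequence with g(k) = mex{g(k−s) : s ∈ {2, 5}, s ≤ k}:
k:     0  1  2  3  4  5  6
g(k):  0  0  1  1  0  2  1
So g(6) = 1.

1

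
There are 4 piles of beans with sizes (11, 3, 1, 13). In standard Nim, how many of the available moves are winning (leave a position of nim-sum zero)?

1

Bitwise XOR of the heap sizes:
  1011  (11)
  0011  (3)
  0001  (1)
  1101  (13)
  ----
  0100  (4)
The overall nim-sum is X = 4. A pile of size p has a winning move iff p XOR X < p (reduce it to p XOR X).
  11: 11 XOR 4 = 15 ≥ 11 — no move.
  3: 3 XOR 4 = 7 ≥ 3 — no move.
  1: 1 XOR 4 = 5 ≥ 1 — no move.
  13: 13 XOR 4 = 9 < 13 — winning move (to 9).
That gives 1 winning move.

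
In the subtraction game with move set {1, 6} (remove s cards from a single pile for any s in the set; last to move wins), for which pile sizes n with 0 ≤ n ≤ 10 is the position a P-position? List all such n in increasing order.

Grundy values for subtraction set {1, 6}:
k:     0  1  2  3  4  5  6  7  8  9 10
g(k):  0  1  0  1  0  1  2  0  1  0  1
The P-positions (g = 0) in 0..10 are 0, 2, 4, 7, 9.

0, 2, 4, 7, 9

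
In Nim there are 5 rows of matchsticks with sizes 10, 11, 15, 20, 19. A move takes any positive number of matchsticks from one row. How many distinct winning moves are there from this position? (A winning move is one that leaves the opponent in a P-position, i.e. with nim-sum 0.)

3

Nim-sum: 10 ⊕ 11 ⊕ 15 ⊕ 20 ⊕ 19 = 9.
The overall nim-sum is X = 9. A row of size p has a winning move iff p XOR X < p (reduce it to p XOR X).
  10: 10 XOR 9 = 3 < 10 — winning move (to 3).
  11: 11 XOR 9 = 2 < 11 — winning move (to 2).
  15: 15 XOR 9 = 6 < 15 — winning move (to 6).
  20: 20 XOR 9 = 29 ≥ 20 — no move.
  19: 19 XOR 9 = 26 ≥ 19 — no move.
That gives 3 winning moves.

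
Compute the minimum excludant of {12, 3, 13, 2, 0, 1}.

4

The values 0, 1, 2, 3 are all present; 4 is the first non-negative integer missing from the set.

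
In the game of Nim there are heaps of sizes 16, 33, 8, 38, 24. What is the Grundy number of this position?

7

Write each in binary and XOR column by column:
  010000  (16)
  100001  (33)
  001000  (8)
  100110  (38)
  011000  (24)
  ------
  000111  (7)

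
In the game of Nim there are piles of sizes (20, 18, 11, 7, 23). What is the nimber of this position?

Write each in binary and XOR column by column:
  10100  (20)
  10010  (18)
  01011  (11)
  00111  (7)
  10111  (23)
  -----
  11101  (29)

29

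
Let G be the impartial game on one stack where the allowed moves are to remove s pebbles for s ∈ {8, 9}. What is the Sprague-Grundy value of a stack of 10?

1

Build the Grundy sequence with g(k) = mex{g(k−s) : s ∈ {8, 9}, s ≤ k}:
g(0) = mex{} = 0
g(1) = mex{} = 0
g(2) = mex{} = 0
g(3) = mex{} = 0
g(4) = mex{} = 0
g(5) = mex{} = 0
g(6) = mex{} = 0
g(7) = mex{} = 0
g(8) = mex{0} = 1
g(9) = mex{0} = 1
g(10) = mex{0} = 1
So g(10) = 1.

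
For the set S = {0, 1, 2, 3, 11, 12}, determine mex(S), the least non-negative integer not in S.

4

The values 0, 1, 2, 3 are all present; 4 is the first non-negative integer missing from the set.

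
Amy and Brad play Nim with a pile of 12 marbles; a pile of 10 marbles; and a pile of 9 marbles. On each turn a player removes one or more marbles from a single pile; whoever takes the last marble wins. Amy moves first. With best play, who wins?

Nim-sum: 12 XOR 10 XOR 9 = 15.
The nim-sum is 15 ≠ 0, so this is an N-position: the player to move can win; Amy has a winning move.

Amy wins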